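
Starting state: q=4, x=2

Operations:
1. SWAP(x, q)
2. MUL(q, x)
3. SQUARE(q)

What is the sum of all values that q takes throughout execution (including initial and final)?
78

Values of q at each step:
Initial: q = 4
After step 1: q = 2
After step 2: q = 8
After step 3: q = 64
Sum = 4 + 2 + 8 + 64 = 78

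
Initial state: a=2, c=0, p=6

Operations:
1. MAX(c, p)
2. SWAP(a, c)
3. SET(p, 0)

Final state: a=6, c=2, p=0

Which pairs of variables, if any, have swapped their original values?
None

Comparing initial and final values:
a: 2 → 6
p: 6 → 0
c: 0 → 2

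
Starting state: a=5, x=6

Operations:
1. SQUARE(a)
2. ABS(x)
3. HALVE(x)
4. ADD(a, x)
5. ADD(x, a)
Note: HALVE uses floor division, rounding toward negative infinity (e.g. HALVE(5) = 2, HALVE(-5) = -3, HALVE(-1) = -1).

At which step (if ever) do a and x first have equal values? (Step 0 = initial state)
Never

a and x never become equal during execution.

Comparing values at each step:
Initial: a=5, x=6
After step 1: a=25, x=6
After step 2: a=25, x=6
After step 3: a=25, x=3
After step 4: a=28, x=3
After step 5: a=28, x=31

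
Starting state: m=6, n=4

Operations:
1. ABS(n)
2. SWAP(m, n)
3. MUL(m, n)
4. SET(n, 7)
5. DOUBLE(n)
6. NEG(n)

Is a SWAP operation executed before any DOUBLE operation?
Yes

First SWAP: step 2
First DOUBLE: step 5
Since 2 < 5, SWAP comes first.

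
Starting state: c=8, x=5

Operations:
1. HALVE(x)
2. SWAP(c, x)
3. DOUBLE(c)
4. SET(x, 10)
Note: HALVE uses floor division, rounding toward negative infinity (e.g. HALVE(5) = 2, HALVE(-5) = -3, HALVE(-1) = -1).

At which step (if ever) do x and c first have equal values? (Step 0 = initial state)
Never

x and c never become equal during execution.

Comparing values at each step:
Initial: x=5, c=8
After step 1: x=2, c=8
After step 2: x=8, c=2
After step 3: x=8, c=4
After step 4: x=10, c=4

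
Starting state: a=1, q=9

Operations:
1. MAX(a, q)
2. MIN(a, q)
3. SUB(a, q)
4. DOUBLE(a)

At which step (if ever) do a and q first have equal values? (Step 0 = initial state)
Step 1

a and q first become equal after step 1.

Comparing values at each step:
Initial: a=1, q=9
After step 1: a=9, q=9 ← equal!
After step 2: a=9, q=9 ← equal!
After step 3: a=0, q=9
After step 4: a=0, q=9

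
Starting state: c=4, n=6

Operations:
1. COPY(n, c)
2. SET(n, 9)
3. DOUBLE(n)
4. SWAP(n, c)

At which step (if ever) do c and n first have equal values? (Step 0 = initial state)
Step 1

c and n first become equal after step 1.

Comparing values at each step:
Initial: c=4, n=6
After step 1: c=4, n=4 ← equal!
After step 2: c=4, n=9
After step 3: c=4, n=18
After step 4: c=18, n=4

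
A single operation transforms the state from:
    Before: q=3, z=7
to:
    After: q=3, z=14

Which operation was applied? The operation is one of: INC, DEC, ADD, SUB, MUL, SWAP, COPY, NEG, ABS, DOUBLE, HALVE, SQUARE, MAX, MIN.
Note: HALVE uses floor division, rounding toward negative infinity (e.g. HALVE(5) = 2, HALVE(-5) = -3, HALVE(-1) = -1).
DOUBLE(z)

Analyzing the change:
Before: q=3, z=7
After: q=3, z=14
Variable z changed from 7 to 14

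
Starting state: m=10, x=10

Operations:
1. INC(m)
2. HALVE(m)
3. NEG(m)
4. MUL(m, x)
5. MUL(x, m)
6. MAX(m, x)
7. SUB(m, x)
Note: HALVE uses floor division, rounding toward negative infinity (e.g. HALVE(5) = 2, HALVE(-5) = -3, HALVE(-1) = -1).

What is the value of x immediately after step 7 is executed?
x = -500

Tracing x through execution:
Initial: x = 10
After step 1 (INC(m)): x = 10
After step 2 (HALVE(m)): x = 10
After step 3 (NEG(m)): x = 10
After step 4 (MUL(m, x)): x = 10
After step 5 (MUL(x, m)): x = -500
After step 6 (MAX(m, x)): x = -500
After step 7 (SUB(m, x)): x = -500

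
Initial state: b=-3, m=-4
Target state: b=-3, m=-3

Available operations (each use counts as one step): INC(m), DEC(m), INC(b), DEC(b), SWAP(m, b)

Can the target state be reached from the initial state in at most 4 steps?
Yes

Path (1 step): INC(m)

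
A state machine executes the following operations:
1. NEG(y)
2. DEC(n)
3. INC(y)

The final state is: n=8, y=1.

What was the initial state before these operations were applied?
n=9, y=0

Working backwards:
Final state: n=8, y=1
Before step 3 (INC(y)): n=8, y=0
Before step 2 (DEC(n)): n=9, y=0
Before step 1 (NEG(y)): n=9, y=0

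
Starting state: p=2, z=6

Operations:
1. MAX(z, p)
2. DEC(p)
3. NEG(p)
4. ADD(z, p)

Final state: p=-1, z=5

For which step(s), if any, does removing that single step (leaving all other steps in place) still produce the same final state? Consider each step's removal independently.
Step(s) 1

Testing removal of each single step:
Without step 1: final = p=-1, z=5 (same)
Without step 2: final = p=-2, z=4 (different)
Without step 3: final = p=1, z=7 (different)
Without step 4: final = p=-1, z=6 (different)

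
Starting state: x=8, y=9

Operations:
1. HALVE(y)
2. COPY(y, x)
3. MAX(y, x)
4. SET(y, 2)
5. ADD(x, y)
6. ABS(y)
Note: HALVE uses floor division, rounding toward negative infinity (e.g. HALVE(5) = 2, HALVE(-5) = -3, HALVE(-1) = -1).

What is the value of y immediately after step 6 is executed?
y = 2

Tracing y through execution:
Initial: y = 9
After step 1 (HALVE(y)): y = 4
After step 2 (COPY(y, x)): y = 8
After step 3 (MAX(y, x)): y = 8
After step 4 (SET(y, 2)): y = 2
After step 5 (ADD(x, y)): y = 2
After step 6 (ABS(y)): y = 2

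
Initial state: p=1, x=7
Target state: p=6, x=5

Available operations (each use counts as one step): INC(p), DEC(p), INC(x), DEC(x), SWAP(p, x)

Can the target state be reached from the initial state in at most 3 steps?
No

The target state cannot be reached within 3 steps.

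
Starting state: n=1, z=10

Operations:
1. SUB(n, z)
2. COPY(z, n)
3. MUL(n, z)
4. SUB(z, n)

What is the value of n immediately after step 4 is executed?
n = 81

Tracing n through execution:
Initial: n = 1
After step 1 (SUB(n, z)): n = -9
After step 2 (COPY(z, n)): n = -9
After step 3 (MUL(n, z)): n = 81
After step 4 (SUB(z, n)): n = 81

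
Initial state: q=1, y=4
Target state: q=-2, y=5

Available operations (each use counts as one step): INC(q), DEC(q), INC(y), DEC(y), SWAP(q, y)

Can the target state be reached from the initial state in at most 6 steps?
Yes

Path (4 steps): DEC(q) → DEC(q) → DEC(q) → INC(y)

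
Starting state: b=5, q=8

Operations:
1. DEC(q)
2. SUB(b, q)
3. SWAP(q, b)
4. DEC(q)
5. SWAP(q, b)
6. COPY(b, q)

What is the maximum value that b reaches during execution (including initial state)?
7

Values of b at each step:
Initial: b = 5
After step 1: b = 5
After step 2: b = -2
After step 3: b = 7 ← maximum
After step 4: b = 7
After step 5: b = -3
After step 6: b = 7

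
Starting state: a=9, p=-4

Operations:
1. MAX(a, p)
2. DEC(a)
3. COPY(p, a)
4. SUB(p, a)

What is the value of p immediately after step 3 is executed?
p = 8

Tracing p through execution:
Initial: p = -4
After step 1 (MAX(a, p)): p = -4
After step 2 (DEC(a)): p = -4
After step 3 (COPY(p, a)): p = 8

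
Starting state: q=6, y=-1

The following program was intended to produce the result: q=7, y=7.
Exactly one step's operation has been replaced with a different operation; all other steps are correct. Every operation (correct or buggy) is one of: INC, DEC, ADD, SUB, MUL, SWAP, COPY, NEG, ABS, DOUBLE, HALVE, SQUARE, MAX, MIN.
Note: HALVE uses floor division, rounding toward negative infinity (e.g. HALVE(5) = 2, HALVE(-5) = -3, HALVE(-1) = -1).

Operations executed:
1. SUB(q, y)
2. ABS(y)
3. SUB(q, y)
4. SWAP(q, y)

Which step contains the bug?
Step 3

Trace with buggy code:
Initial: q=6, y=-1
After step 1: q=7, y=-1
After step 2: q=7, y=1
After step 3: q=6, y=1
After step 4: q=1, y=6
Actual final q=1, y=6 ≠ expected q=7, y=7.
Step 3 is the only position where a single-operation replacement can produce the expected result.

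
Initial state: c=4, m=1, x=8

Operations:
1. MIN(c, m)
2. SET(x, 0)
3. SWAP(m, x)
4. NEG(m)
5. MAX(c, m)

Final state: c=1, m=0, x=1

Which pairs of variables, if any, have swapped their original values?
None

Comparing initial and final values:
c: 4 → 1
x: 8 → 1
m: 1 → 0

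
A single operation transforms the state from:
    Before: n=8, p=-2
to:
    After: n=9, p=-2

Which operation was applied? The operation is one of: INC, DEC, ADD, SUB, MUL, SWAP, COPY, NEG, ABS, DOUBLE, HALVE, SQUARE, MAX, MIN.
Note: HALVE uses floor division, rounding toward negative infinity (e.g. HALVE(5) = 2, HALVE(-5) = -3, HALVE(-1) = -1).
INC(n)

Analyzing the change:
Before: n=8, p=-2
After: n=9, p=-2
Variable n changed from 8 to 9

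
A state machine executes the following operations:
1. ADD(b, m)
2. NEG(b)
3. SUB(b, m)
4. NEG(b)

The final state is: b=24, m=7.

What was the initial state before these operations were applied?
b=10, m=7

Working backwards:
Final state: b=24, m=7
Before step 4 (NEG(b)): b=-24, m=7
Before step 3 (SUB(b, m)): b=-17, m=7
Before step 2 (NEG(b)): b=17, m=7
Before step 1 (ADD(b, m)): b=10, m=7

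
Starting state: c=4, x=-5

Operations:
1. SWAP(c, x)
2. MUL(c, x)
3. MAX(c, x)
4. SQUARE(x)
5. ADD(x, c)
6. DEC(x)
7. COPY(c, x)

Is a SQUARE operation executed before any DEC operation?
Yes

First SQUARE: step 4
First DEC: step 6
Since 4 < 6, SQUARE comes first.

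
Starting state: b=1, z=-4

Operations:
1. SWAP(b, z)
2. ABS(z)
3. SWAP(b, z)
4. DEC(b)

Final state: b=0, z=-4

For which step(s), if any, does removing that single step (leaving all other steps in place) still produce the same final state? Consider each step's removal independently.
Step(s) 2

Testing removal of each single step:
Without step 1: final = b=3, z=1 (different)
Without step 2: final = b=0, z=-4 (same)
Without step 3: final = b=-5, z=1 (different)
Without step 4: final = b=1, z=-4 (different)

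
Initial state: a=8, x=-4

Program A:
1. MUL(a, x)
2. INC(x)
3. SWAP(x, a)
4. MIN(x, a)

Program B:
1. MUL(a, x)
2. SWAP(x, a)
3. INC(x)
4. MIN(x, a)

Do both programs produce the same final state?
No

Program A final state: a=-3, x=-32
Program B final state: a=-4, x=-31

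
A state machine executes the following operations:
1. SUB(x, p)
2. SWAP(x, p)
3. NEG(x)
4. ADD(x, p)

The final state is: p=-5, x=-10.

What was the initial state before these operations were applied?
p=5, x=0

Working backwards:
Final state: p=-5, x=-10
Before step 4 (ADD(x, p)): p=-5, x=-5
Before step 3 (NEG(x)): p=-5, x=5
Before step 2 (SWAP(x, p)): p=5, x=-5
Before step 1 (SUB(x, p)): p=5, x=0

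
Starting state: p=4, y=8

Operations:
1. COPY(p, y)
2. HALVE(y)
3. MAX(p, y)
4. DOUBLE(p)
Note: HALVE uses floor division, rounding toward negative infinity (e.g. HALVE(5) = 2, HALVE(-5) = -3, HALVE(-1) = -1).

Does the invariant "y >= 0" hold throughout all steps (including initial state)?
Yes

The invariant holds at every step.

State at each step:
Initial: p=4, y=8
After step 1: p=8, y=8
After step 2: p=8, y=4
After step 3: p=8, y=4
After step 4: p=16, y=4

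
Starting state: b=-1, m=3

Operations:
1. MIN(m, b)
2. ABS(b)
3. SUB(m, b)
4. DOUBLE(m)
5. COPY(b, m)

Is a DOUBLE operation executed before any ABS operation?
No

First DOUBLE: step 4
First ABS: step 2
Since 4 > 2, ABS comes first.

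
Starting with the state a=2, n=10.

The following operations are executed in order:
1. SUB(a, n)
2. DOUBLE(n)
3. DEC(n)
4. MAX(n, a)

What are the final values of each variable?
{a: -8, n: 19}

Step-by-step execution:
Initial: a=2, n=10
After step 1 (SUB(a, n)): a=-8, n=10
After step 2 (DOUBLE(n)): a=-8, n=20
After step 3 (DEC(n)): a=-8, n=19
After step 4 (MAX(n, a)): a=-8, n=19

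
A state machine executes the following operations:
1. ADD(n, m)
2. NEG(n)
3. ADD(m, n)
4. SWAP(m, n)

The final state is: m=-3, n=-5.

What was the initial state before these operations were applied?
m=-2, n=5

Working backwards:
Final state: m=-3, n=-5
Before step 4 (SWAP(m, n)): m=-5, n=-3
Before step 3 (ADD(m, n)): m=-2, n=-3
Before step 2 (NEG(n)): m=-2, n=3
Before step 1 (ADD(n, m)): m=-2, n=5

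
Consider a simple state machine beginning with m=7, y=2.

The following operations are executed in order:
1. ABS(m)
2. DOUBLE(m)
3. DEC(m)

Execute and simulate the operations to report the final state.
{m: 13, y: 2}

Step-by-step execution:
Initial: m=7, y=2
After step 1 (ABS(m)): m=7, y=2
After step 2 (DOUBLE(m)): m=14, y=2
After step 3 (DEC(m)): m=13, y=2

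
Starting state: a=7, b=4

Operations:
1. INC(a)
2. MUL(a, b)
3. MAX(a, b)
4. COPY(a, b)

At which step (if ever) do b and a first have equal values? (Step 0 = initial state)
Step 4

b and a first become equal after step 4.

Comparing values at each step:
Initial: b=4, a=7
After step 1: b=4, a=8
After step 2: b=4, a=32
After step 3: b=4, a=32
After step 4: b=4, a=4 ← equal!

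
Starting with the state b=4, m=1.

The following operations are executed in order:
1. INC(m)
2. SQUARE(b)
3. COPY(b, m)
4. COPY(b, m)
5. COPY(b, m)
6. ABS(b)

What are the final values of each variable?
{b: 2, m: 2}

Step-by-step execution:
Initial: b=4, m=1
After step 1 (INC(m)): b=4, m=2
After step 2 (SQUARE(b)): b=16, m=2
After step 3 (COPY(b, m)): b=2, m=2
After step 4 (COPY(b, m)): b=2, m=2
After step 5 (COPY(b, m)): b=2, m=2
After step 6 (ABS(b)): b=2, m=2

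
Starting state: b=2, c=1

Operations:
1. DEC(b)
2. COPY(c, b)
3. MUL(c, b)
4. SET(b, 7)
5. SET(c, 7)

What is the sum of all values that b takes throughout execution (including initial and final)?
19

Values of b at each step:
Initial: b = 2
After step 1: b = 1
After step 2: b = 1
After step 3: b = 1
After step 4: b = 7
After step 5: b = 7
Sum = 2 + 1 + 1 + 1 + 7 + 7 = 19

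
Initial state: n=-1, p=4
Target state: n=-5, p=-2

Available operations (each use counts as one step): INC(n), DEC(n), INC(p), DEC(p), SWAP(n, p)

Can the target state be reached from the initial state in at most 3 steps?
No

The target state cannot be reached within 3 steps.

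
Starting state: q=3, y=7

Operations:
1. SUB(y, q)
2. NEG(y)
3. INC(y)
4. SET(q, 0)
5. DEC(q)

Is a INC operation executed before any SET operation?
Yes

First INC: step 3
First SET: step 4
Since 3 < 4, INC comes first.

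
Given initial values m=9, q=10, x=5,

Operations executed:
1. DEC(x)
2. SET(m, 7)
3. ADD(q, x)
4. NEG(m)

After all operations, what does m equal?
m = -7

Tracing execution:
Step 1: DEC(x) → m = 9
Step 2: SET(m, 7) → m = 7
Step 3: ADD(q, x) → m = 7
Step 4: NEG(m) → m = -7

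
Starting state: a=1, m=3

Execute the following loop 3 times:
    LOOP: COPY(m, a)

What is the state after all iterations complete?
a=1, m=1

Iteration trace:
Start: a=1, m=3
After iteration 1: a=1, m=1
After iteration 2: a=1, m=1
After iteration 3: a=1, m=1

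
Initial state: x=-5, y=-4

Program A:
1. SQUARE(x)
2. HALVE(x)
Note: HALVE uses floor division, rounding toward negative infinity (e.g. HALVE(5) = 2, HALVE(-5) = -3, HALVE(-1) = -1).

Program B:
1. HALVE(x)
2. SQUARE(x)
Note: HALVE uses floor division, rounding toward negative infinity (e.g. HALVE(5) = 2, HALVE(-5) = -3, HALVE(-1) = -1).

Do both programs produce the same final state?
No

Program A final state: x=12, y=-4
Program B final state: x=9, y=-4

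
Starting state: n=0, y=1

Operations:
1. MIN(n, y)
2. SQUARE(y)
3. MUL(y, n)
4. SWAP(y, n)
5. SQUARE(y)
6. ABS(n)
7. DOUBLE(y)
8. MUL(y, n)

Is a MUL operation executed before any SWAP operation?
Yes

First MUL: step 3
First SWAP: step 4
Since 3 < 4, MUL comes first.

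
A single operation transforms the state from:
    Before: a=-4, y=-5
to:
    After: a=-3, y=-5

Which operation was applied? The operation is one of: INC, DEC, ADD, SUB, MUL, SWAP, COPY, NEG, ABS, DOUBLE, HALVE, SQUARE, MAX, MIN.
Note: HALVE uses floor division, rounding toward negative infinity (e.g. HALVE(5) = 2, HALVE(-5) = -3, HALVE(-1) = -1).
INC(a)

Analyzing the change:
Before: a=-4, y=-5
After: a=-3, y=-5
Variable a changed from -4 to -3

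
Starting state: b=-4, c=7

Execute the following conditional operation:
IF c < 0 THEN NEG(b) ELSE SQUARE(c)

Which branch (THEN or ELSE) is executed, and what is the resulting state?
Branch: ELSE, Final state: b=-4, c=49

Evaluating condition: c < 0
c = 7
Condition is False, so ELSE branch executes
After SQUARE(c): b=-4, c=49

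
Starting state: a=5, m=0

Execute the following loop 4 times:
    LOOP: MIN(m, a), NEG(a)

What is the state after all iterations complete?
a=5, m=-5

Iteration trace:
Start: a=5, m=0
After iteration 1: a=-5, m=0
After iteration 2: a=5, m=-5
After iteration 3: a=-5, m=-5
After iteration 4: a=5, m=-5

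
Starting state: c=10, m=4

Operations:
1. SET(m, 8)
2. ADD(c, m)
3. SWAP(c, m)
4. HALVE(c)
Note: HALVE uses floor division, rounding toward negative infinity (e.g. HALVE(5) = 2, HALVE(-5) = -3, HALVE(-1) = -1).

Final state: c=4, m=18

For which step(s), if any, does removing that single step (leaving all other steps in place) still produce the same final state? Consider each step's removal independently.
None - removing any single step changes the final result

Testing removal of each single step:
Without step 1: final = c=2, m=14 (different)
Without step 2: final = c=4, m=10 (different)
Without step 3: final = c=9, m=8 (different)
Without step 4: final = c=8, m=18 (different)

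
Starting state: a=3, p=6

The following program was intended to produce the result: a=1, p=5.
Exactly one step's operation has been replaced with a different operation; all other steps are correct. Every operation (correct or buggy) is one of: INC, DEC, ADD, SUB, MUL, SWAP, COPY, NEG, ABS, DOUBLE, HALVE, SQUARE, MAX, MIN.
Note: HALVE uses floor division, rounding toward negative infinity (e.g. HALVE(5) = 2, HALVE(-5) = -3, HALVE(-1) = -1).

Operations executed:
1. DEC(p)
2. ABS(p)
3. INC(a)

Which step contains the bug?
Step 3

Trace with buggy code:
Initial: a=3, p=6
After step 1: a=3, p=5
After step 2: a=3, p=5
After step 3: a=4, p=5
Actual final a=4, p=5 ≠ expected a=1, p=5.
Step 3 is the only position where a single-operation replacement can produce the expected result.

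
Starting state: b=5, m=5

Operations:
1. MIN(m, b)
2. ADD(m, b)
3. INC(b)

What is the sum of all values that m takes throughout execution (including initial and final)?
30

Values of m at each step:
Initial: m = 5
After step 1: m = 5
After step 2: m = 10
After step 3: m = 10
Sum = 5 + 5 + 10 + 10 = 30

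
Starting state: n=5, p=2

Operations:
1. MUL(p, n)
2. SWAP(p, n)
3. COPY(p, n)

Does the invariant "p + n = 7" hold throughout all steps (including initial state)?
No, violated after step 1

The invariant is violated after step 1.

State at each step:
Initial: n=5, p=2
After step 1: n=5, p=10
After step 2: n=10, p=5
After step 3: n=10, p=10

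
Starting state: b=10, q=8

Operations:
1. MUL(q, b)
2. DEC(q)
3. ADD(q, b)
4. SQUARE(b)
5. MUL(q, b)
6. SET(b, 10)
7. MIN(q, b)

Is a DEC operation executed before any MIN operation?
Yes

First DEC: step 2
First MIN: step 7
Since 2 < 7, DEC comes first.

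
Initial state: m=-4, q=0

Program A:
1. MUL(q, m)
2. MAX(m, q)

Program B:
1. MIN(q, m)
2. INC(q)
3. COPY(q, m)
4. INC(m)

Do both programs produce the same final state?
No

Program A final state: m=0, q=0
Program B final state: m=-3, q=-4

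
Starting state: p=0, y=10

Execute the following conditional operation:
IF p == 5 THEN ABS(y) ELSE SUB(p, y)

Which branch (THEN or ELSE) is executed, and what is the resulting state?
Branch: ELSE, Final state: p=-10, y=10

Evaluating condition: p == 5
p = 0
Condition is False, so ELSE branch executes
After SUB(p, y): p=-10, y=10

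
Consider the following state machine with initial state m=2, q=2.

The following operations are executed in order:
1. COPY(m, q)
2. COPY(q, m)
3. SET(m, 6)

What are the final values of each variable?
{m: 6, q: 2}

Step-by-step execution:
Initial: m=2, q=2
After step 1 (COPY(m, q)): m=2, q=2
After step 2 (COPY(q, m)): m=2, q=2
After step 3 (SET(m, 6)): m=6, q=2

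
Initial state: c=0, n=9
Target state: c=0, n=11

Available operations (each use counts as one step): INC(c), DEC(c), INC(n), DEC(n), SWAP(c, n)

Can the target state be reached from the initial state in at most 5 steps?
Yes

Path (2 steps): INC(n) → INC(n)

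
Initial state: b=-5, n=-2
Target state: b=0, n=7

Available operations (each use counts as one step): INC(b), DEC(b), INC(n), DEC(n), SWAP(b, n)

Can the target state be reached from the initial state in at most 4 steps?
No

The target state cannot be reached within 4 steps.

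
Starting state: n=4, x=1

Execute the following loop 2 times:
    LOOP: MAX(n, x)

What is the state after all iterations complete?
n=4, x=1

Iteration trace:
Start: n=4, x=1
After iteration 1: n=4, x=1
After iteration 2: n=4, x=1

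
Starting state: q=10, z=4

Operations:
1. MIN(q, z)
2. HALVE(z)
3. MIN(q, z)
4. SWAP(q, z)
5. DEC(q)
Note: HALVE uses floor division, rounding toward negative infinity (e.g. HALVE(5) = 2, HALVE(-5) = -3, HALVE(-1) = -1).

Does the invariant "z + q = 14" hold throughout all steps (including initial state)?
No, violated after step 1

The invariant is violated after step 1.

State at each step:
Initial: q=10, z=4
After step 1: q=4, z=4
After step 2: q=4, z=2
After step 3: q=2, z=2
After step 4: q=2, z=2
After step 5: q=1, z=2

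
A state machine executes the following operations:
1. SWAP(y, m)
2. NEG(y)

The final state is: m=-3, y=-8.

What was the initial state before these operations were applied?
m=8, y=-3

Working backwards:
Final state: m=-3, y=-8
Before step 2 (NEG(y)): m=-3, y=8
Before step 1 (SWAP(y, m)): m=8, y=-3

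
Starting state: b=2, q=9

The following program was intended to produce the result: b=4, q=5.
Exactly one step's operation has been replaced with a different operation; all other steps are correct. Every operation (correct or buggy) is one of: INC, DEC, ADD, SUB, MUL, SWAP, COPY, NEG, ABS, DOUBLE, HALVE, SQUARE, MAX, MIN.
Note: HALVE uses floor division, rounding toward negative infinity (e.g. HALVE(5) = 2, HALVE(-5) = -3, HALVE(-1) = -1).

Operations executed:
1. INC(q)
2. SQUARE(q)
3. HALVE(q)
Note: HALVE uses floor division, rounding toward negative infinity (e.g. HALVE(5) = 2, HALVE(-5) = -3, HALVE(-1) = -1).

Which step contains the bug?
Step 2

Trace with buggy code:
Initial: b=2, q=9
After step 1: b=2, q=10
After step 2: b=2, q=100
After step 3: b=2, q=50
Actual final b=2, q=50 ≠ expected b=4, q=5.
Step 2 is the only position where a single-operation replacement can produce the expected result.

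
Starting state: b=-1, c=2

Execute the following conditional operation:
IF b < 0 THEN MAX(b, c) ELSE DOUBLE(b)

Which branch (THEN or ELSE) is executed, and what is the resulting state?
Branch: THEN, Final state: b=2, c=2

Evaluating condition: b < 0
b = -1
Condition is True, so THEN branch executes
After MAX(b, c): b=2, c=2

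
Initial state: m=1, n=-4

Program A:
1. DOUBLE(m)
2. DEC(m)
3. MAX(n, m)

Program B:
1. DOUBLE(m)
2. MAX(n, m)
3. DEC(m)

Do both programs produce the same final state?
No

Program A final state: m=1, n=1
Program B final state: m=1, n=2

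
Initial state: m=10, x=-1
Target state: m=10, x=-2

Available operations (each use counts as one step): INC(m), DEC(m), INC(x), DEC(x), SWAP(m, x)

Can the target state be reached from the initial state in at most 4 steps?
Yes

Path (1 step): DEC(x)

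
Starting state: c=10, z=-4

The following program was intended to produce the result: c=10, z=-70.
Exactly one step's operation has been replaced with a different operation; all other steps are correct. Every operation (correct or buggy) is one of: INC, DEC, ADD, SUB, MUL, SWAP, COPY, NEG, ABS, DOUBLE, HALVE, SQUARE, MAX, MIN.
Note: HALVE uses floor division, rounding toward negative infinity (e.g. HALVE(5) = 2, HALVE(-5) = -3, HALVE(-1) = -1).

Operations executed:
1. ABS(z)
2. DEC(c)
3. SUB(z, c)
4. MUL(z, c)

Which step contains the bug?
Step 2

Trace with buggy code:
Initial: c=10, z=-4
After step 1: c=10, z=4
After step 2: c=9, z=4
After step 3: c=9, z=-5
After step 4: c=9, z=-45
Actual final c=9, z=-45 ≠ expected c=10, z=-70.
Step 2 is the only position where a single-operation replacement can produce the expected result.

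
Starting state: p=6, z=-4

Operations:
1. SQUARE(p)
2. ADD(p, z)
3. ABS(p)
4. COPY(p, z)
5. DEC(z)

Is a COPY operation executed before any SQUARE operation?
No

First COPY: step 4
First SQUARE: step 1
Since 4 > 1, SQUARE comes first.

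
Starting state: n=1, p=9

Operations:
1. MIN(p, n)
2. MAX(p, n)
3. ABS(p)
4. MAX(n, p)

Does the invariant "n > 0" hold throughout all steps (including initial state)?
Yes

The invariant holds at every step.

State at each step:
Initial: n=1, p=9
After step 1: n=1, p=1
After step 2: n=1, p=1
After step 3: n=1, p=1
After step 4: n=1, p=1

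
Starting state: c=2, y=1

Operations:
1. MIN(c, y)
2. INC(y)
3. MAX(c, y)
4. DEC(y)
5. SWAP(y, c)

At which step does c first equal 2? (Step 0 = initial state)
Step 0

Tracing c:
Initial: c = 2 ← first occurrence
After step 1: c = 1
After step 2: c = 1
After step 3: c = 2
After step 4: c = 2
After step 5: c = 1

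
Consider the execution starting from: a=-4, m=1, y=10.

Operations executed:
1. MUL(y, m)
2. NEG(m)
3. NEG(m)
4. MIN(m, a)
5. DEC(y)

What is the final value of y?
y = 9

Tracing execution:
Step 1: MUL(y, m) → y = 10
Step 2: NEG(m) → y = 10
Step 3: NEG(m) → y = 10
Step 4: MIN(m, a) → y = 10
Step 5: DEC(y) → y = 9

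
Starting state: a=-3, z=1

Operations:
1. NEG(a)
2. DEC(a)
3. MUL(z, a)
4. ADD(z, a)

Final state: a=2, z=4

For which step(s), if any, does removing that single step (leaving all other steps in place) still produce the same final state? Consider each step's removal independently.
None - removing any single step changes the final result

Testing removal of each single step:
Without step 1: final = a=-4, z=-8 (different)
Without step 2: final = a=3, z=6 (different)
Without step 3: final = a=2, z=3 (different)
Without step 4: final = a=2, z=2 (different)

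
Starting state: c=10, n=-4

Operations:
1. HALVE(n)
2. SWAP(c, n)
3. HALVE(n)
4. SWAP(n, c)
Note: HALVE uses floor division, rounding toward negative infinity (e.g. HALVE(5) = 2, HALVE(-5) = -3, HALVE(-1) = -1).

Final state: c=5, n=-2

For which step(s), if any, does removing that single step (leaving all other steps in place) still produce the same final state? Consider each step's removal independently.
None - removing any single step changes the final result

Testing removal of each single step:
Without step 1: final = c=5, n=-4 (different)
Without step 2: final = c=-1, n=10 (different)
Without step 3: final = c=10, n=-2 (different)
Without step 4: final = c=-2, n=5 (different)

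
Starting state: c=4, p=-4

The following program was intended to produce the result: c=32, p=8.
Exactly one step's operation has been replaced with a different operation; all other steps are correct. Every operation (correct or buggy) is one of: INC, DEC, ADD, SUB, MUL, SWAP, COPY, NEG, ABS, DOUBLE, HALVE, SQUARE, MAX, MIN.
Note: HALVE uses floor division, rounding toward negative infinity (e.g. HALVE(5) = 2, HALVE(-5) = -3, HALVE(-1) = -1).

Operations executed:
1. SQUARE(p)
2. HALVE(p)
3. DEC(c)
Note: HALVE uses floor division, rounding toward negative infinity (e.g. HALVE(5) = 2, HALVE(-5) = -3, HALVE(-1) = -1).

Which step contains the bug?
Step 3

Trace with buggy code:
Initial: c=4, p=-4
After step 1: c=4, p=16
After step 2: c=4, p=8
After step 3: c=3, p=8
Actual final c=3, p=8 ≠ expected c=32, p=8.
Step 3 is the only position where a single-operation replacement can produce the expected result.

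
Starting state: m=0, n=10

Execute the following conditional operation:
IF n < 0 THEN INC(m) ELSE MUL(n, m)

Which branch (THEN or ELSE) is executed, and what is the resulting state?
Branch: ELSE, Final state: m=0, n=0

Evaluating condition: n < 0
n = 10
Condition is False, so ELSE branch executes
After MUL(n, m): m=0, n=0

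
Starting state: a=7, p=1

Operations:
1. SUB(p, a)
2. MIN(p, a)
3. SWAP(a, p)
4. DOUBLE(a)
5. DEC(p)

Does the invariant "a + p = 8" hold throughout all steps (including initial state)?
No, violated after step 1

The invariant is violated after step 1.

State at each step:
Initial: a=7, p=1
After step 1: a=7, p=-6
After step 2: a=7, p=-6
After step 3: a=-6, p=7
After step 4: a=-12, p=7
After step 5: a=-12, p=6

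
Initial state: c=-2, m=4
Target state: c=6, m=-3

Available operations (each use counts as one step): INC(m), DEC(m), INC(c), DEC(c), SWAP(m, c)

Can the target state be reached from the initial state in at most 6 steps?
Yes

Path (4 steps): INC(m) → INC(m) → DEC(c) → SWAP(m, c)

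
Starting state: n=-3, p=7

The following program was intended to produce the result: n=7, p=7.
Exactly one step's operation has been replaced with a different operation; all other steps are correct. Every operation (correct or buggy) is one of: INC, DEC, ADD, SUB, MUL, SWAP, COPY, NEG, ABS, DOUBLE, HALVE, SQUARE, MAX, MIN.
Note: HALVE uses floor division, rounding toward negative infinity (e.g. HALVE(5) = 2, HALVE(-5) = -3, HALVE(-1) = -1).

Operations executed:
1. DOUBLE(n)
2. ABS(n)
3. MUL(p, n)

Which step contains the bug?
Step 3

Trace with buggy code:
Initial: n=-3, p=7
After step 1: n=-6, p=7
After step 2: n=6, p=7
After step 3: n=6, p=42
Actual final n=6, p=42 ≠ expected n=7, p=7.
Step 3 is the only position where a single-operation replacement can produce the expected result.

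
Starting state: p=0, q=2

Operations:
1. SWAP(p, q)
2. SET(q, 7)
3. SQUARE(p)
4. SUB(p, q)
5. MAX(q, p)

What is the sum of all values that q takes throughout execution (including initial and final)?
30

Values of q at each step:
Initial: q = 2
After step 1: q = 0
After step 2: q = 7
After step 3: q = 7
After step 4: q = 7
After step 5: q = 7
Sum = 2 + 0 + 7 + 7 + 7 + 7 = 30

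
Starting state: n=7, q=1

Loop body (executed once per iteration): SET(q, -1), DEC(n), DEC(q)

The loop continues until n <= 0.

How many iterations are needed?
7

Tracing iterations:
Initial: n=7, q=1
After iteration 1: n=6, q=-2
After iteration 2: n=5, q=-2
After iteration 3: n=4, q=-2
After iteration 4: n=3, q=-2
After iteration 5: n=2, q=-2
After iteration 6: n=1, q=-2
After iteration 7: n=0, q=-2
n <= 0 now holds, so the loop exits after 7 iterations.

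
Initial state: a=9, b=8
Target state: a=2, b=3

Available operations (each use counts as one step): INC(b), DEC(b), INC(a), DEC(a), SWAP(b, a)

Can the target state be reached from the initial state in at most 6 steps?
No

The target state cannot be reached within 6 steps.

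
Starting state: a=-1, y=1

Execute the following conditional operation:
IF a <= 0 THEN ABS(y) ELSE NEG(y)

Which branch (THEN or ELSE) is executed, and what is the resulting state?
Branch: THEN, Final state: a=-1, y=1

Evaluating condition: a <= 0
a = -1
Condition is True, so THEN branch executes
After ABS(y): a=-1, y=1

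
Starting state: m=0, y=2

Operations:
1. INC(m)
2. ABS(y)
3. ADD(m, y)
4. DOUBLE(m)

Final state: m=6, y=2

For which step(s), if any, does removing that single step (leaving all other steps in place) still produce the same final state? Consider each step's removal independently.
Step(s) 2

Testing removal of each single step:
Without step 1: final = m=4, y=2 (different)
Without step 2: final = m=6, y=2 (same)
Without step 3: final = m=2, y=2 (different)
Without step 4: final = m=3, y=2 (different)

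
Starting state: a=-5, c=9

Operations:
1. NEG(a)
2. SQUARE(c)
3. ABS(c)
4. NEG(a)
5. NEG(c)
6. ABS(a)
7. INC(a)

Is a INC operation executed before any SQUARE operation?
No

First INC: step 7
First SQUARE: step 2
Since 7 > 2, SQUARE comes first.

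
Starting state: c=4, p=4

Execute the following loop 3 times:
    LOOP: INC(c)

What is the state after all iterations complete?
c=7, p=4

Iteration trace:
Start: c=4, p=4
After iteration 1: c=5, p=4
After iteration 2: c=6, p=4
After iteration 3: c=7, p=4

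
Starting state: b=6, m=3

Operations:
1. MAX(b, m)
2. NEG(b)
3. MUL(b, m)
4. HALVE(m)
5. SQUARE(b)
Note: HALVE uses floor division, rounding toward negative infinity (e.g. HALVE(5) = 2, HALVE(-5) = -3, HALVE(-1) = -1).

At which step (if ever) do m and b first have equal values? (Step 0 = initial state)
Never

m and b never become equal during execution.

Comparing values at each step:
Initial: m=3, b=6
After step 1: m=3, b=6
After step 2: m=3, b=-6
After step 3: m=3, b=-18
After step 4: m=1, b=-18
After step 5: m=1, b=324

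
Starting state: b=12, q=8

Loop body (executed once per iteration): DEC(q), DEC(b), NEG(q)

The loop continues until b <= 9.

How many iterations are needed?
3

Tracing iterations:
Initial: b=12, q=8
After iteration 1: b=11, q=-7
After iteration 2: b=10, q=8
After iteration 3: b=9, q=-7
b <= 9 now holds, so the loop exits after 3 iterations.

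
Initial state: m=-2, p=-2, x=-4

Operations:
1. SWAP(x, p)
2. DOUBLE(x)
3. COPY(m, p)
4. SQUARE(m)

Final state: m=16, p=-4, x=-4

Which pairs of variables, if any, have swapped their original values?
None

Comparing initial and final values:
p: -2 → -4
m: -2 → 16
x: -4 → -4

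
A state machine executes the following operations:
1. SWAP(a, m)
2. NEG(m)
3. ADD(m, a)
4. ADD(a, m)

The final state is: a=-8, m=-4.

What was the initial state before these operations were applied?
a=0, m=-4

Working backwards:
Final state: a=-8, m=-4
Before step 4 (ADD(a, m)): a=-4, m=-4
Before step 3 (ADD(m, a)): a=-4, m=0
Before step 2 (NEG(m)): a=-4, m=0
Before step 1 (SWAP(a, m)): a=0, m=-4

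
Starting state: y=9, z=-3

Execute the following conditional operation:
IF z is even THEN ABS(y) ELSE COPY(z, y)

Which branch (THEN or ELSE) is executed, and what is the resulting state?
Branch: ELSE, Final state: y=9, z=9

Evaluating condition: z is even
Condition is False, so ELSE branch executes
After COPY(z, y): y=9, z=9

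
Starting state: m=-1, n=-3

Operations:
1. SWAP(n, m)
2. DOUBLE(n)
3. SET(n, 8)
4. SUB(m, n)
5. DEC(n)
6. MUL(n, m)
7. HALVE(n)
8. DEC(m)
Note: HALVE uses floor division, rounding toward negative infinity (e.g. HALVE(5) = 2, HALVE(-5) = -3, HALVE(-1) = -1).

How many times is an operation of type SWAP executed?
1

Counting SWAP operations:
Step 1: SWAP(n, m) ← SWAP
Total: 1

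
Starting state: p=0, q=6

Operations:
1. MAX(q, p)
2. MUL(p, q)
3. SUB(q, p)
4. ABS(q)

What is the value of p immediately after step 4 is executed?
p = 0

Tracing p through execution:
Initial: p = 0
After step 1 (MAX(q, p)): p = 0
After step 2 (MUL(p, q)): p = 0
After step 3 (SUB(q, p)): p = 0
After step 4 (ABS(q)): p = 0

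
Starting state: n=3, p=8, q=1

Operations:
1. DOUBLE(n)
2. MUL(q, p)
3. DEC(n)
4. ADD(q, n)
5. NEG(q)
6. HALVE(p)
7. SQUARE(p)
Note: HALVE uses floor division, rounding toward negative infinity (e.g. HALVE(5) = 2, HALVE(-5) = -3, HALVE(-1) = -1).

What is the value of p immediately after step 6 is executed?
p = 4

Tracing p through execution:
Initial: p = 8
After step 1 (DOUBLE(n)): p = 8
After step 2 (MUL(q, p)): p = 8
After step 3 (DEC(n)): p = 8
After step 4 (ADD(q, n)): p = 8
After step 5 (NEG(q)): p = 8
After step 6 (HALVE(p)): p = 4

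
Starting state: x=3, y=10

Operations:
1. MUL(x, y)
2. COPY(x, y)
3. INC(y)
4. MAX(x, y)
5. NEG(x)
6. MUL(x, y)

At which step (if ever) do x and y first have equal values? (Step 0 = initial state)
Step 2

x and y first become equal after step 2.

Comparing values at each step:
Initial: x=3, y=10
After step 1: x=30, y=10
After step 2: x=10, y=10 ← equal!
After step 3: x=10, y=11
After step 4: x=11, y=11 ← equal!
After step 5: x=-11, y=11
After step 6: x=-121, y=11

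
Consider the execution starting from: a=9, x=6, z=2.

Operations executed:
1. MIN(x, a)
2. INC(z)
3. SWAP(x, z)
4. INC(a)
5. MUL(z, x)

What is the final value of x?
x = 3

Tracing execution:
Step 1: MIN(x, a) → x = 6
Step 2: INC(z) → x = 6
Step 3: SWAP(x, z) → x = 3
Step 4: INC(a) → x = 3
Step 5: MUL(z, x) → x = 3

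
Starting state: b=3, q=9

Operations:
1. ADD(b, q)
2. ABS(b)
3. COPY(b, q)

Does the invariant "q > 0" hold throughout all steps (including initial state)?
Yes

The invariant holds at every step.

State at each step:
Initial: b=3, q=9
After step 1: b=12, q=9
After step 2: b=12, q=9
After step 3: b=9, q=9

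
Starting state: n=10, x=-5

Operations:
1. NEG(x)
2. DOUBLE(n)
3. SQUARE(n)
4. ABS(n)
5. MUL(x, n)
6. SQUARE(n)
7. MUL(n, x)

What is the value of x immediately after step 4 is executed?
x = 5

Tracing x through execution:
Initial: x = -5
After step 1 (NEG(x)): x = 5
After step 2 (DOUBLE(n)): x = 5
After step 3 (SQUARE(n)): x = 5
After step 4 (ABS(n)): x = 5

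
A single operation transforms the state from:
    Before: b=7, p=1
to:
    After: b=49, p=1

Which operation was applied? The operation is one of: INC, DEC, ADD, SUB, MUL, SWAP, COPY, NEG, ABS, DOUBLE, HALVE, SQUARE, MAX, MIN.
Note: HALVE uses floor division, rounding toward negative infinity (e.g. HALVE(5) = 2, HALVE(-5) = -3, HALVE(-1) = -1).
SQUARE(b)

Analyzing the change:
Before: b=7, p=1
After: b=49, p=1
Variable b changed from 7 to 49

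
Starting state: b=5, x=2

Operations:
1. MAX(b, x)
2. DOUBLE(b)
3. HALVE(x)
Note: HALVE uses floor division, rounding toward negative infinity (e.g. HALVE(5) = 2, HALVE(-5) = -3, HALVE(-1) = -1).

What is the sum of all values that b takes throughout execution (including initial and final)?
30

Values of b at each step:
Initial: b = 5
After step 1: b = 5
After step 2: b = 10
After step 3: b = 10
Sum = 5 + 5 + 10 + 10 = 30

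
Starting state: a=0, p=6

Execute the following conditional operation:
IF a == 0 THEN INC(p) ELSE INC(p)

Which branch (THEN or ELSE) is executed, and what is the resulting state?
Branch: THEN, Final state: a=0, p=7

Evaluating condition: a == 0
a = 0
Condition is True, so THEN branch executes
After INC(p): a=0, p=7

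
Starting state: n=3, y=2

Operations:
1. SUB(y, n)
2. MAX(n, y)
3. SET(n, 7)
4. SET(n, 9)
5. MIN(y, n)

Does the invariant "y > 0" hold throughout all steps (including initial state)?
No, violated after step 1

The invariant is violated after step 1.

State at each step:
Initial: n=3, y=2
After step 1: n=3, y=-1
After step 2: n=3, y=-1
After step 3: n=7, y=-1
After step 4: n=9, y=-1
After step 5: n=9, y=-1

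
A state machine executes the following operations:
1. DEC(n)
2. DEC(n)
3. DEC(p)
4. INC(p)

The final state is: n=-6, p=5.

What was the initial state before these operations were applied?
n=-4, p=5

Working backwards:
Final state: n=-6, p=5
Before step 4 (INC(p)): n=-6, p=4
Before step 3 (DEC(p)): n=-6, p=5
Before step 2 (DEC(n)): n=-5, p=5
Before step 1 (DEC(n)): n=-4, p=5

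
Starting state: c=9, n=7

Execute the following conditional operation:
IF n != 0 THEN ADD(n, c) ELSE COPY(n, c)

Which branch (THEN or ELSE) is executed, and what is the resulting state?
Branch: THEN, Final state: c=9, n=16

Evaluating condition: n != 0
n = 7
Condition is True, so THEN branch executes
After ADD(n, c): c=9, n=16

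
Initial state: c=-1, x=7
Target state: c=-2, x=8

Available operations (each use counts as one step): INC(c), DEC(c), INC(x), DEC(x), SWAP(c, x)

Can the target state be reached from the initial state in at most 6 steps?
Yes

Path (2 steps): DEC(c) → INC(x)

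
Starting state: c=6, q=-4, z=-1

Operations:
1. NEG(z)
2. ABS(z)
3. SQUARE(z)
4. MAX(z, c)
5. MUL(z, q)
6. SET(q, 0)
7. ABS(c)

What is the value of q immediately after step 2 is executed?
q = -4

Tracing q through execution:
Initial: q = -4
After step 1 (NEG(z)): q = -4
After step 2 (ABS(z)): q = -4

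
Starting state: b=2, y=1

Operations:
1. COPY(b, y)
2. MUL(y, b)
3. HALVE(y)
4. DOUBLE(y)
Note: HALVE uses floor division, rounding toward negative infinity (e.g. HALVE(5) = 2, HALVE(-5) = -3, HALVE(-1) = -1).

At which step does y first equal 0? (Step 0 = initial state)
Step 3

Tracing y:
Initial: y = 1
After step 1: y = 1
After step 2: y = 1
After step 3: y = 0 ← first occurrence
After step 4: y = 0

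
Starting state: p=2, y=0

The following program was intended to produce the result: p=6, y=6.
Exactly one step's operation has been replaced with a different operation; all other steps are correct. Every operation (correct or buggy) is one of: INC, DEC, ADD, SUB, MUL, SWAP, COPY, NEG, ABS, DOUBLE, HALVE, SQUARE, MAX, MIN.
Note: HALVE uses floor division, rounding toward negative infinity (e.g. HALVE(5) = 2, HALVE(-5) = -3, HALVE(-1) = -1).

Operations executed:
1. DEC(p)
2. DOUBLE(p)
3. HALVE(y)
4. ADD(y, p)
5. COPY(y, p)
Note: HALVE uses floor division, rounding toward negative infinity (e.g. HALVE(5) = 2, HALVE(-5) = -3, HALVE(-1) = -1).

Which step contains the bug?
Step 1

Trace with buggy code:
Initial: p=2, y=0
After step 1: p=1, y=0
After step 2: p=2, y=0
After step 3: p=2, y=0
After step 4: p=2, y=2
After step 5: p=2, y=2
Actual final p=2, y=2 ≠ expected p=6, y=6.
Step 1 is the only position where a single-operation replacement can produce the expected result.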